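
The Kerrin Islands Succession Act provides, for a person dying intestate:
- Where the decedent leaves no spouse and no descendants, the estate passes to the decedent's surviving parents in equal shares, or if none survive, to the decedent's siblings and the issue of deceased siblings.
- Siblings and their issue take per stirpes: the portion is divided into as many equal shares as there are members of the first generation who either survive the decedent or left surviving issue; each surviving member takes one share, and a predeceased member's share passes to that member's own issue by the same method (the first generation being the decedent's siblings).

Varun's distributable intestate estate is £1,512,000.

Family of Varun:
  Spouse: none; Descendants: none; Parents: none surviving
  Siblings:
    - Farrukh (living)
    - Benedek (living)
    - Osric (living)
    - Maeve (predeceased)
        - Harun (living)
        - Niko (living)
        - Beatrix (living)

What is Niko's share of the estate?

Niko receives £126,000.

The entire £1,512,000 passes to the siblings and their issue.
That amount (£1,512,000) is divided into 4 shares of £378,000: Farrukh, Benedek, and Osric each take £378,000; Maeve's £378,000 share passes to Maeve's issue.
Maeve's share (£378,000) is divided into 3 shares of £126,000: Harun, Niko, and Beatrix each take £126,000.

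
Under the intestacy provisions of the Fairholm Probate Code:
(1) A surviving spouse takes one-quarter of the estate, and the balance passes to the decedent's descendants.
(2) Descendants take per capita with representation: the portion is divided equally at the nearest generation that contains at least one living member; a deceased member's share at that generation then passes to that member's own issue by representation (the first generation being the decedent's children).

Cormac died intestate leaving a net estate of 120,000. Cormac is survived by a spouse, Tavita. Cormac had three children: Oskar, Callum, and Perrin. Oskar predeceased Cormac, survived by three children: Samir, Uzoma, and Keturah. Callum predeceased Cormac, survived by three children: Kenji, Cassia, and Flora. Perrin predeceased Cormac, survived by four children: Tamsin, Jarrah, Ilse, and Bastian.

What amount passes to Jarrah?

Jarrah receives 9,000.

Tavita takes one-quarter of 120,000 = 30,000. The remaining 90,000 passes to the descendants.
No child survives, so the initial division is made at the grandchildren's generation.
The descendants' portion (90,000) is divided into 10 shares of 9,000: Samir, Uzoma, Keturah, Kenji, Cassia, Flora, Tamsin, Jarrah, Ilse, and Bastian each take 9,000.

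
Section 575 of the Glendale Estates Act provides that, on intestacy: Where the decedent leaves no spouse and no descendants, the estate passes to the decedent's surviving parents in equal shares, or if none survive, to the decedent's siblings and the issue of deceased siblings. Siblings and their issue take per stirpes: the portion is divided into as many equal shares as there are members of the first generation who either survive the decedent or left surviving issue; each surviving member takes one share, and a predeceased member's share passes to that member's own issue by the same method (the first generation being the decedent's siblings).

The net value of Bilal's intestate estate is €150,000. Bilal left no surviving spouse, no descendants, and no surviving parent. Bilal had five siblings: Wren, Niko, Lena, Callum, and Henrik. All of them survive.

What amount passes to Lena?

The entire €150,000 passes to the siblings and their issue.
That amount (€150,000) is divided into 5 shares of €30,000: Wren, Niko, Lena, Callum, and Henrik each take €30,000.

Lena receives €30,000.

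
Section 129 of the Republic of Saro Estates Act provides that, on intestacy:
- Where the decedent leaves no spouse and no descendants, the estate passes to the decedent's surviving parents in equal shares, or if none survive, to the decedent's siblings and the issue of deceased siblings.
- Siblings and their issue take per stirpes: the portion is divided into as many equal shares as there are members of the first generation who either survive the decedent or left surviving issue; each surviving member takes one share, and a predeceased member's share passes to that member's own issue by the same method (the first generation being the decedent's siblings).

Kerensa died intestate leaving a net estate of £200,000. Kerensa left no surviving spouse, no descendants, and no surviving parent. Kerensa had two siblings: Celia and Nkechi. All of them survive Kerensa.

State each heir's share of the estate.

The entire £200,000 passes to the siblings and their issue.
That amount (£200,000) is divided into 2 shares of £100,000: Celia and Nkechi each take £100,000.

Celia: £100,000; Nkechi: £100,000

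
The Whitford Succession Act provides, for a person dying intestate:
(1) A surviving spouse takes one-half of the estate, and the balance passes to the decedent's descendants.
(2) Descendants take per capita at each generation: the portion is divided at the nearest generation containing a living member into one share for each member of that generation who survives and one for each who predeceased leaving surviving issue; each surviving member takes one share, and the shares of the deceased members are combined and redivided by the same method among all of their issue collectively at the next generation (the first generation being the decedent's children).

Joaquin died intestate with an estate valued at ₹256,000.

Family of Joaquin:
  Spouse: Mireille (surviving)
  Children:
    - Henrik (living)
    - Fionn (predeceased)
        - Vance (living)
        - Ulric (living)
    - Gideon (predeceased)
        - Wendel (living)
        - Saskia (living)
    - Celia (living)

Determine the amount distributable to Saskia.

Mireille takes one-half of ₹256,000 = ₹128,000. The remaining ₹128,000 passes to the descendants.
The descendants' portion (₹128,000) is divided at the children's generation into 4 shares of ₹32,000. Henrik and Celia each take ₹32,000. The 2 shares of the deceased (Fionn and Gideon) are combined into a pool of ₹64,000.
That pool (₹64,000) is divided at the grandchildren's generation equally among Vance, Ulric, Wendel, and Saskia: ₹16,000 each.

Saskia receives ₹16,000.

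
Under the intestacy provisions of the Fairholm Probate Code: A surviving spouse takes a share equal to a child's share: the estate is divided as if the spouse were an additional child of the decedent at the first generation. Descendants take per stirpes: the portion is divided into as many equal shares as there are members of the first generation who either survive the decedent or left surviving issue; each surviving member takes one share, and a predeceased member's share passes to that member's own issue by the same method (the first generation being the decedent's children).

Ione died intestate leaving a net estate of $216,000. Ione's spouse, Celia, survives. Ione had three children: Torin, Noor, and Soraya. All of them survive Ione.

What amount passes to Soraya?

The spouse counts as an additional share at the children's level, so there are 4 primary shares of $54,000. Celia takes one such share ($54,000).
The children's combined portion ($162,000) is divided into 3 shares of $54,000: Torin, Noor, and Soraya each take $54,000.

Soraya receives $54,000.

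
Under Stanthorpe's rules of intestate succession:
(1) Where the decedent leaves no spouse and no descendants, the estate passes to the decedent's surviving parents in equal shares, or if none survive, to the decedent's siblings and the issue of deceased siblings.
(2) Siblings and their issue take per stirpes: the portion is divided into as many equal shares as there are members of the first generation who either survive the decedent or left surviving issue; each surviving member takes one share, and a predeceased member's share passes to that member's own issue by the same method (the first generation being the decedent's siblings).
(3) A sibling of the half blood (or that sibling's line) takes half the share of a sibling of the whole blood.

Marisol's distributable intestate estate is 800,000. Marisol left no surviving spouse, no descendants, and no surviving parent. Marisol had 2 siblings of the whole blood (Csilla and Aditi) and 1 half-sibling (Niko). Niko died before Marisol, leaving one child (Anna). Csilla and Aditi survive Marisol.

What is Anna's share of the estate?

Anna receives 160,000.

The entire 800,000 passes to the siblings and their issue.
Counting each half-blood sibling's line as half a unit, there are 5/2 units in 800,000, so one unit is 320,000. Whole-blood lines (Csilla and Aditi) take 320,000 each; half-blood lines (Niko) take 160,000 each.
Niko's share (160,000) passes entirely to Anna.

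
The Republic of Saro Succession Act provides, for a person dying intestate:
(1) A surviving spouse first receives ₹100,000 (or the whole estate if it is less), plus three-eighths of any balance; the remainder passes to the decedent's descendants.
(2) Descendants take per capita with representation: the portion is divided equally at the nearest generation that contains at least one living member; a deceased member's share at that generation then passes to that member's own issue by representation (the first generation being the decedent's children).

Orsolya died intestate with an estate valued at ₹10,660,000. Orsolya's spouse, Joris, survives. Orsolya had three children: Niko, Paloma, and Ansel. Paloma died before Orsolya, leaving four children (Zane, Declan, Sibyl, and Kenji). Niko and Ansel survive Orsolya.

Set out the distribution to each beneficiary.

Joris: ₹4,060,000; Niko: ₹2,200,000; Zane: ₹550,000; Declan: ₹550,000; Sibyl: ₹550,000; Kenji: ₹550,000; Ansel: ₹2,200,000

Joris first takes ₹100,000, leaving a balance of ₹10,560,000. Joris then takes three-eighths of the balance (₹3,960,000), for a total of ₹4,060,000. The remaining ₹6,600,000 passes to the descendants.
The descendants' portion (₹6,600,000) is divided into 3 shares of ₹2,200,000: Niko and Ansel each take ₹2,200,000; Paloma's ₹2,200,000 share passes to Paloma's issue.
Paloma's share (₹2,200,000) is divided into 4 shares of ₹550,000: Zane, Declan, Sibyl, and Kenji each take ₹550,000.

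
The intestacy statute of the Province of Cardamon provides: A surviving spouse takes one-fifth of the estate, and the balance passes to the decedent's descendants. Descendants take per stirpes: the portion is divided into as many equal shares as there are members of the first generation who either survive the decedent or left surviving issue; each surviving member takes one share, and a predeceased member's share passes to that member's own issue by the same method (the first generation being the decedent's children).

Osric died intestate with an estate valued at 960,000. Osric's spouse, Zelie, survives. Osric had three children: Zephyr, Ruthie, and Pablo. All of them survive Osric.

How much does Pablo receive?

Pablo receives 256,000.

Zelie takes one-fifth of 960,000 = 192,000. The remaining 768,000 passes to the descendants.
The descendants' portion (768,000) is divided into 3 shares of 256,000: Zephyr, Ruthie, and Pablo each take 256,000.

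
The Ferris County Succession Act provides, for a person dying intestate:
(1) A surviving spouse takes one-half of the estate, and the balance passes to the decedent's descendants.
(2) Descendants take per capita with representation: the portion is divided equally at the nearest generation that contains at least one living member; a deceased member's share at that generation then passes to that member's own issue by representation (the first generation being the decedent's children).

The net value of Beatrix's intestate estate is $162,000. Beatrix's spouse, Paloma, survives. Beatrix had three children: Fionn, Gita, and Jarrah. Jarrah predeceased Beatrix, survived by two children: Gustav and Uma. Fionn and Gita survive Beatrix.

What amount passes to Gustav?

Gustav receives $13,500.

Paloma takes one-half of $162,000 = $81,000. The remaining $81,000 passes to the descendants.
The descendants' portion ($81,000) is divided into 3 shares of $27,000: Fionn and Gita each take $27,000; Jarrah's $27,000 share passes to Jarrah's issue.
Jarrah's share ($27,000) is divided into 2 shares of $13,500: Gustav and Uma each take $13,500.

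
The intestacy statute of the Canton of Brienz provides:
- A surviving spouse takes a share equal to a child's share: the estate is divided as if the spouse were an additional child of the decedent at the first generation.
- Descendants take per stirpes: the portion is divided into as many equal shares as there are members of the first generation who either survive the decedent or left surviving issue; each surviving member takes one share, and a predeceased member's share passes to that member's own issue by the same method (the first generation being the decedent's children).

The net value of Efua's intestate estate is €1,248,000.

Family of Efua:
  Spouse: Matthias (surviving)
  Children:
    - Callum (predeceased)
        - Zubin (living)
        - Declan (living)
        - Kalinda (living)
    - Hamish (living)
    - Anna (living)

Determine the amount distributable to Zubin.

The spouse counts as an additional share at the children's level, so there are 4 primary shares of €312,000. Matthias takes one such share (€312,000).
The children's combined portion (€936,000) is divided into 3 shares of €312,000: Hamish and Anna each take €312,000; Callum's €312,000 share passes to Callum's issue.
Callum's share (€312,000) is divided into 3 shares of €104,000: Zubin, Declan, and Kalinda each take €104,000.

Zubin receives €104,000.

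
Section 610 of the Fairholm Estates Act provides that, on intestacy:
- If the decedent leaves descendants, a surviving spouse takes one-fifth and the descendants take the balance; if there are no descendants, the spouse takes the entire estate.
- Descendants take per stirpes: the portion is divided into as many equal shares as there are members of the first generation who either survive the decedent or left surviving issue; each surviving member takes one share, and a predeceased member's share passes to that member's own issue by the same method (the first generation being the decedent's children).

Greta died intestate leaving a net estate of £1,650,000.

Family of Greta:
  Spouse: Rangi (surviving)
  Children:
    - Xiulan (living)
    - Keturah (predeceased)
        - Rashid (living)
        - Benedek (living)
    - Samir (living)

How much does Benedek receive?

Benedek receives £220,000.

Rangi takes one-fifth of £1,650,000 = £330,000. The remaining £1,320,000 passes to the descendants.
The descendants' portion (£1,320,000) is divided into 3 shares of £440,000: Xiulan and Samir each take £440,000; Keturah's £440,000 share passes to Keturah's issue.
Keturah's share (£440,000) is divided into 2 shares of £220,000: Rashid and Benedek each take £220,000.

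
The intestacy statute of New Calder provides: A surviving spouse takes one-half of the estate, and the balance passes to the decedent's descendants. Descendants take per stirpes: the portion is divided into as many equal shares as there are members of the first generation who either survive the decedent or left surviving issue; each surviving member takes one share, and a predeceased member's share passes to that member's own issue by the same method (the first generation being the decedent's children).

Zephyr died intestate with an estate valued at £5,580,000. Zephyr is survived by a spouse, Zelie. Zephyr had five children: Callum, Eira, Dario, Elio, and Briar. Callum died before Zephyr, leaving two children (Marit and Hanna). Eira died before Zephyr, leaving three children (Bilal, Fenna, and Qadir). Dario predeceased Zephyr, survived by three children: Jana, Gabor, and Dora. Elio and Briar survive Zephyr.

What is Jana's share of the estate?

Zelie takes one-half of £5,580,000 = £2,790,000. The remaining £2,790,000 passes to the descendants.
The descendants' portion (£2,790,000) is divided into 5 shares of £558,000: Elio and Briar each take £558,000; Callum's £558,000 share passes to Callum's issue; Eira's £558,000 share passes to Eira's issue; Dario's £558,000 share passes to Dario's issue.
Callum's share (£558,000) is divided into 2 shares of £279,000: Marit and Hanna each take £279,000.
Eira's share (£558,000) is divided into 3 shares of £186,000: Bilal, Fenna, and Qadir each take £186,000.
Dario's share (£558,000) is divided into 3 shares of £186,000: Jana, Gabor, and Dora each take £186,000.

Jana receives £186,000.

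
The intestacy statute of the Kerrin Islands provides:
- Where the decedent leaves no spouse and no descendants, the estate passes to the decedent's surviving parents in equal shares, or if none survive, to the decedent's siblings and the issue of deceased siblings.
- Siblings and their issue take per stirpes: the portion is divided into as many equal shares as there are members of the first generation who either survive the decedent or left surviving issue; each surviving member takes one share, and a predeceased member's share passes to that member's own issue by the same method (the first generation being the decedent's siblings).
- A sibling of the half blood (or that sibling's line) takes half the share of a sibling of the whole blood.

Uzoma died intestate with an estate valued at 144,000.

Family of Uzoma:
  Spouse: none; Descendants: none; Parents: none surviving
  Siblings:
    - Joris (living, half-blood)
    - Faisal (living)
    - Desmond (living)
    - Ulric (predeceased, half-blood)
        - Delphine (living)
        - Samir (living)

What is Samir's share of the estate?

The entire 144,000 passes to the siblings and their issue.
Counting each half-blood sibling's line as half a unit, there are 3 units in 144,000, so one unit is 48,000. Whole-blood lines (Faisal and Desmond) take 48,000 each; half-blood lines (Joris and Ulric) take 24,000 each.
Ulric's share (24,000) is divided into 2 shares of 12,000: Delphine and Samir each take 12,000.

Samir receives 12,000.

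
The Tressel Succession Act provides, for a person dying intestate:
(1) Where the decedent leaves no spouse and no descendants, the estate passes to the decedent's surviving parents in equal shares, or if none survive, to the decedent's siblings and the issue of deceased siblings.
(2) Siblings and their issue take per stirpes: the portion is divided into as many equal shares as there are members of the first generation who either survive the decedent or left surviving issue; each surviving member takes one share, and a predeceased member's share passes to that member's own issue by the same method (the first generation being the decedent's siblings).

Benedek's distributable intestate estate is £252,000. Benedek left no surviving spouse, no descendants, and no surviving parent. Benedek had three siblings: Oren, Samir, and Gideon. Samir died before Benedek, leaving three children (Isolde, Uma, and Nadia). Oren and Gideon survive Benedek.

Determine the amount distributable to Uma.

Uma receives £28,000.

The entire £252,000 passes to the siblings and their issue.
That amount (£252,000) is divided into 3 shares of £84,000: Oren and Gideon each take £84,000; Samir's £84,000 share passes to Samir's issue.
Samir's share (£84,000) is divided into 3 shares of £28,000: Isolde, Uma, and Nadia each take £28,000.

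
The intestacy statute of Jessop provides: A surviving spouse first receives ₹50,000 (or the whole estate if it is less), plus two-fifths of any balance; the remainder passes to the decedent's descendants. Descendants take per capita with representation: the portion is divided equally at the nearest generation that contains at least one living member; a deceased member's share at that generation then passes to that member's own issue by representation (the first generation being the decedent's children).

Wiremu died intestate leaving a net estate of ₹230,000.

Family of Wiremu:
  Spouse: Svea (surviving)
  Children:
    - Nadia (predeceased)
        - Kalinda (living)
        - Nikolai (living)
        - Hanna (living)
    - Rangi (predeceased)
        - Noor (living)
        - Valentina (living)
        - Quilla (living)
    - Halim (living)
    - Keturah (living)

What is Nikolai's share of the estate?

Nikolai receives ₹9,000.

Svea first takes ₹50,000, leaving a balance of ₹180,000. Svea then takes two-fifths of the balance (₹72,000), for a total of ₹122,000. The remaining ₹108,000 passes to the descendants.
The descendants' portion (₹108,000) is divided into 4 shares of ₹27,000: Halim and Keturah each take ₹27,000; Nadia's ₹27,000 share passes to Nadia's issue; Rangi's ₹27,000 share passes to Rangi's issue.
Nadia's share (₹27,000) is divided into 3 shares of ₹9,000: Kalinda, Nikolai, and Hanna each take ₹9,000.
Rangi's share (₹27,000) is divided into 3 shares of ₹9,000: Noor, Valentina, and Quilla each take ₹9,000.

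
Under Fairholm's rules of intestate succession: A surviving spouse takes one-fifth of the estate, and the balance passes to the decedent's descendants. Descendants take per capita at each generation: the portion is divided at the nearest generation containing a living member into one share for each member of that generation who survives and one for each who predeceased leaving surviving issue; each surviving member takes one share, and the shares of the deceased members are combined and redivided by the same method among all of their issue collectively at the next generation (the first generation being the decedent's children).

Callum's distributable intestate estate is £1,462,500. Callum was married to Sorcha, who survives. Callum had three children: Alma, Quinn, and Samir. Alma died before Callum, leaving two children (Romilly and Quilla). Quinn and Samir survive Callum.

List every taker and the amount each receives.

Sorcha: £292,500; Romilly: £195,000; Quilla: £195,000; Quinn: £390,000; Samir: £390,000

Sorcha takes one-fifth of £1,462,500 = £292,500. The remaining £1,170,000 passes to the descendants.
The descendants' portion (£1,170,000) is divided at the children's generation into 3 shares of £390,000. Quinn and Samir each take £390,000. The remaining share for the deceased Alma (£390,000) is carried to the next generation.
That pool (£390,000) is divided at the grandchildren's generation equally among Romilly and Quilla: £195,000 each.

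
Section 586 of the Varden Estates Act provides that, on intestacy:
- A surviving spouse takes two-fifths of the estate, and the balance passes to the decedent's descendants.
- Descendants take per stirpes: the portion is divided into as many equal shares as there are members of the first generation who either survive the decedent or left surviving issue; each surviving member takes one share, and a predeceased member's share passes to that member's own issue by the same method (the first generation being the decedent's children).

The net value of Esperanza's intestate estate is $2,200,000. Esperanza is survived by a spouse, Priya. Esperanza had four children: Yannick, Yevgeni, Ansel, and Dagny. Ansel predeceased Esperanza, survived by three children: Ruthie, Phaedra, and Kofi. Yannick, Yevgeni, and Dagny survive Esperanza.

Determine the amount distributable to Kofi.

Priya takes two-fifths of $2,200,000 = $880,000. The remaining $1,320,000 passes to the descendants.
The descendants' portion ($1,320,000) is divided into 4 shares of $330,000: Yannick, Yevgeni, and Dagny each take $330,000; Ansel's $330,000 share passes to Ansel's issue.
Ansel's share ($330,000) is divided into 3 shares of $110,000: Ruthie, Phaedra, and Kofi each take $110,000.

Kofi receives $110,000.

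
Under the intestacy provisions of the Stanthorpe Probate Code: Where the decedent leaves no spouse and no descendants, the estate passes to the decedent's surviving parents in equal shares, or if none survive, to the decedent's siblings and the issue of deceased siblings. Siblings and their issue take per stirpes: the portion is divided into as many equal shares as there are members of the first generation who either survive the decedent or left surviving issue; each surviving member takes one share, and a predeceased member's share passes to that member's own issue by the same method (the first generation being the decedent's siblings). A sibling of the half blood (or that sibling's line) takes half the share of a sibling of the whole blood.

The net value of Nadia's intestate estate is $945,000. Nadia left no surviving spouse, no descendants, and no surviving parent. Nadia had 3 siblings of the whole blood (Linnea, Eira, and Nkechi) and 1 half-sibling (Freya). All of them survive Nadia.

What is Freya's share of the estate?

The entire $945,000 passes to the siblings and their issue.
Counting each half-blood sibling's line as half a unit, there are 7/2 units in $945,000, so one unit is $270,000. Whole-blood lines (Linnea, Eira, and Nkechi) take $270,000 each; half-blood lines (Freya) take $135,000 each.

Freya receives $135,000.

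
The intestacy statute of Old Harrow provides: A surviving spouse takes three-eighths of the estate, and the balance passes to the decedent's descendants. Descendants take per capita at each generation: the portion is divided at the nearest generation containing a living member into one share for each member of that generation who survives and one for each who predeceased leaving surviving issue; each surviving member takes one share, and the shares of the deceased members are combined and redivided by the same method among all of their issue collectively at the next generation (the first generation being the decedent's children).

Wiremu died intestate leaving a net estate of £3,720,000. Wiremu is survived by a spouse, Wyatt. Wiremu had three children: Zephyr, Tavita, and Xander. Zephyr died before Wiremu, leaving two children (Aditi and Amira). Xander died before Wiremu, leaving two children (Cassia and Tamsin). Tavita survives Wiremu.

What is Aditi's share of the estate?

Aditi receives £387,500.

Wyatt takes three-eighths of £3,720,000 = £1,395,000. The remaining £2,325,000 passes to the descendants.
The descendants' portion (£2,325,000) is divided at the children's generation into 3 shares of £775,000. Tavita takes £775,000. The 2 shares of the deceased (Zephyr and Xander) are combined into a pool of £1,550,000.
That pool (£1,550,000) is divided at the grandchildren's generation equally among Aditi, Amira, Cassia, and Tamsin: £387,500 each.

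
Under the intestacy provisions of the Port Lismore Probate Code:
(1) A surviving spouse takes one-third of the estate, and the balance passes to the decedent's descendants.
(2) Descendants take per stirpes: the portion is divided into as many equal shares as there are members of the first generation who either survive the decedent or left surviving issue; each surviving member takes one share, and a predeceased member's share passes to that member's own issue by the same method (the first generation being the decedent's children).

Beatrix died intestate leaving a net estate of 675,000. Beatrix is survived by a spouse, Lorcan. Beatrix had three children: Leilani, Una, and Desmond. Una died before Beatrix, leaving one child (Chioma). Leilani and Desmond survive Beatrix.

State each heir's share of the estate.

Lorcan: 225,000; Leilani: 150,000; Chioma: 150,000; Desmond: 150,000

Lorcan takes one-third of 675,000 = 225,000. The remaining 450,000 passes to the descendants.
The descendants' portion (450,000) is divided into 3 shares of 150,000: Leilani and Desmond each take 150,000; Una's 150,000 share passes to Una's issue.
Una's share (150,000) passes entirely to Chioma.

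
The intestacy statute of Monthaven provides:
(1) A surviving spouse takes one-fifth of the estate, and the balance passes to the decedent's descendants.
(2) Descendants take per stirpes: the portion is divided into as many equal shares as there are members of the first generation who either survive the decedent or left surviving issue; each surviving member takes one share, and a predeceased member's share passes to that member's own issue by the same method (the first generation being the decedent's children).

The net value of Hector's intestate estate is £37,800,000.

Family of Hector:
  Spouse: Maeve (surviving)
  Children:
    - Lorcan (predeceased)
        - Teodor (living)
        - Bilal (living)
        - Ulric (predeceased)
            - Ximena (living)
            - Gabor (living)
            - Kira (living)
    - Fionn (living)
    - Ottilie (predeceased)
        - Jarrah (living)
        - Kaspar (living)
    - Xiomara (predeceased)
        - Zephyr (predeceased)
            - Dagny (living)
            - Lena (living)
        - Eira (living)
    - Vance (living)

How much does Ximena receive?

Maeve takes one-fifth of £37,800,000 = £7,560,000. The remaining £30,240,000 passes to the descendants.
The descendants' portion (£30,240,000) is divided into 5 shares of £6,048,000: Fionn and Vance each take £6,048,000; Lorcan's £6,048,000 share passes to Lorcan's issue; Ottilie's £6,048,000 share passes to Ottilie's issue; Xiomara's £6,048,000 share passes to Xiomara's issue.
Lorcan's share (£6,048,000) is divided into 3 shares of £2,016,000: Teodor and Bilal each take £2,016,000; Ulric's £2,016,000 share passes to Ulric's issue.
Ulric's share (£2,016,000) is divided into 3 shares of £672,000: Ximena, Gabor, and Kira each take £672,000.
Ottilie's share (£6,048,000) is divided into 2 shares of £3,024,000: Jarrah and Kaspar each take £3,024,000.
Xiomara's share (£6,048,000) is divided into 2 shares of £3,024,000: Eira takes £3,024,000; Zephyr's £3,024,000 share passes to Zephyr's issue.
Zephyr's share (£3,024,000) is divided into 2 shares of £1,512,000: Dagny and Lena each take £1,512,000.

Ximena receives £672,000.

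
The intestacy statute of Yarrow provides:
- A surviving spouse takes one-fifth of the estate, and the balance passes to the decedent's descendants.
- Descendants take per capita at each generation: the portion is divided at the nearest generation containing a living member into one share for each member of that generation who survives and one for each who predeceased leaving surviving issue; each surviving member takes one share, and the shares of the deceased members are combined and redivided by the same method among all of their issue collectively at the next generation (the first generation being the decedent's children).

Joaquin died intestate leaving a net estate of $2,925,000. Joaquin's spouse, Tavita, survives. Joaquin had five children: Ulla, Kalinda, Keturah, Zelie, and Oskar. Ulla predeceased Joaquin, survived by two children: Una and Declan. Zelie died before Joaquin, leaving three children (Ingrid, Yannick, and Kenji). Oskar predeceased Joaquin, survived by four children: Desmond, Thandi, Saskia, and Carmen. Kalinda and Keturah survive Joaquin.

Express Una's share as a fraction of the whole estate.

Tavita takes one-fifth of $2,925,000 = $585,000. The remaining $2,340,000 passes to the descendants.
The descendants' portion ($2,340,000) is divided at the children's generation into 5 shares of $468,000. Kalinda and Keturah each take $468,000. The 3 shares of the deceased (Ulla, Zelie, and Oskar) are combined into a pool of $1,404,000.
That pool ($1,404,000) is divided at the grandchildren's generation equally among Una, Declan, Ingrid, Yannick, Kenji, Desmond, Thandi, Saskia, and Carmen: $156,000 each.

Una receives 4/75 of the estate.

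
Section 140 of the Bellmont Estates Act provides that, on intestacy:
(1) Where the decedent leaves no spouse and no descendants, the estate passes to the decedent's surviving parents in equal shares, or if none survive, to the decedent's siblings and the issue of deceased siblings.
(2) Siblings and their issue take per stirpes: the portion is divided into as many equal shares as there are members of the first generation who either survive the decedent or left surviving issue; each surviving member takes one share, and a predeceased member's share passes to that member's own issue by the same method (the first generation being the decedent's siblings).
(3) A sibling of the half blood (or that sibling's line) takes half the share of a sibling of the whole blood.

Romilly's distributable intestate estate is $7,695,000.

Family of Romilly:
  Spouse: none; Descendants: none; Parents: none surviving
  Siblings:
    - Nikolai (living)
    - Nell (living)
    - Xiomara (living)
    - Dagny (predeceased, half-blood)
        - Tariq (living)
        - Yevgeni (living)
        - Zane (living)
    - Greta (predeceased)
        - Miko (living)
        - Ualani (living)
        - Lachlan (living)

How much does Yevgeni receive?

Yevgeni receives $285,000.

The entire $7,695,000 passes to the siblings and their issue.
Counting each half-blood sibling's line as half a unit, there are 9/2 units in $7,695,000, so one unit is $1,710,000. Whole-blood lines (Nikolai, Nell, Xiomara, and Greta) take $1,710,000 each; half-blood lines (Dagny) take $855,000 each.
Dagny's share ($855,000) is divided into 3 shares of $285,000: Tariq, Yevgeni, and Zane each take $285,000.
Greta's share ($1,710,000) is divided into 3 shares of $570,000: Miko, Ualani, and Lachlan each take $570,000.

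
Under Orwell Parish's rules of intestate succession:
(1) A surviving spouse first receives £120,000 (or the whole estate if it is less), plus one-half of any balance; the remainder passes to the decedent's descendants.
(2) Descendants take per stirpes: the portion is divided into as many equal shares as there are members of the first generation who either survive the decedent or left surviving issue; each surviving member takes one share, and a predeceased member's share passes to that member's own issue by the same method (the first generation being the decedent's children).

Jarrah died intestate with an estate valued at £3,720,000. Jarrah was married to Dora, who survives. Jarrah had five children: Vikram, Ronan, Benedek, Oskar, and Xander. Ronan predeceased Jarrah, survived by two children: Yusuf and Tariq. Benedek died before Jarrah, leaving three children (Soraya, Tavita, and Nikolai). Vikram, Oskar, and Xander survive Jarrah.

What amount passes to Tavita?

Tavita receives £120,000.

Dora first takes £120,000, leaving a balance of £3,600,000. Dora then takes one-half of the balance (£1,800,000), for a total of £1,920,000. The remaining £1,800,000 passes to the descendants.
The descendants' portion (£1,800,000) is divided into 5 shares of £360,000: Vikram, Oskar, and Xander each take £360,000; Ronan's £360,000 share passes to Ronan's issue; Benedek's £360,000 share passes to Benedek's issue.
Ronan's share (£360,000) is divided into 2 shares of £180,000: Yusuf and Tariq each take £180,000.
Benedek's share (£360,000) is divided into 3 shares of £120,000: Soraya, Tavita, and Nikolai each take £120,000.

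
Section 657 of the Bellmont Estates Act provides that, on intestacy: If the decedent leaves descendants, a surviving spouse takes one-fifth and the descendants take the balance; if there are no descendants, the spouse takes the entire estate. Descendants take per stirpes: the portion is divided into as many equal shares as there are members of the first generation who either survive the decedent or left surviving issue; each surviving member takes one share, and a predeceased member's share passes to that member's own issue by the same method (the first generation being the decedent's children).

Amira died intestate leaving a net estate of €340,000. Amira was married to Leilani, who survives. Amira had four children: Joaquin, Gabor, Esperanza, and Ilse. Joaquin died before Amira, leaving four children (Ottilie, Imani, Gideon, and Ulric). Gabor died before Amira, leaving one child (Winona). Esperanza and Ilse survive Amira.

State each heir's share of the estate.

Leilani: €68,000; Ottilie: €17,000; Imani: €17,000; Gideon: €17,000; Ulric: €17,000; Winona: €68,000; Esperanza: €68,000; Ilse: €68,000

Leilani takes one-fifth of €340,000 = €68,000. The remaining €272,000 passes to the descendants.
The descendants' portion (€272,000) is divided into 4 shares of €68,000: Esperanza and Ilse each take €68,000; Joaquin's €68,000 share passes to Joaquin's issue; Gabor's €68,000 share passes to Gabor's issue.
Joaquin's share (€68,000) is divided into 4 shares of €17,000: Ottilie, Imani, Gideon, and Ulric each take €17,000.
Gabor's share (€68,000) passes entirely to Winona.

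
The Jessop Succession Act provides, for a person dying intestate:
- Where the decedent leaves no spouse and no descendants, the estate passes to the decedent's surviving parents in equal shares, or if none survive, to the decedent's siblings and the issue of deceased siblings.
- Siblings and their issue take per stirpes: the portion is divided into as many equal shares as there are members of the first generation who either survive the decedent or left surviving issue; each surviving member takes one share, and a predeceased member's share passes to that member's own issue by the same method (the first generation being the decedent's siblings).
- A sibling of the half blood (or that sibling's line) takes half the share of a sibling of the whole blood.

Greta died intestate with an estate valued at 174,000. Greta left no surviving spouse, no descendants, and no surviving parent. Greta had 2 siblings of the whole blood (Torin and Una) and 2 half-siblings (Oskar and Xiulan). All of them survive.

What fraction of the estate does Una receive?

The entire 174,000 passes to the siblings and their issue.
Counting each half-blood sibling's line as half a unit, there are 3 units in 174,000, so one unit is 58,000. Whole-blood lines (Torin and Una) take 58,000 each; half-blood lines (Oskar and Xiulan) take 29,000 each.

Una receives 1/3 of the estate.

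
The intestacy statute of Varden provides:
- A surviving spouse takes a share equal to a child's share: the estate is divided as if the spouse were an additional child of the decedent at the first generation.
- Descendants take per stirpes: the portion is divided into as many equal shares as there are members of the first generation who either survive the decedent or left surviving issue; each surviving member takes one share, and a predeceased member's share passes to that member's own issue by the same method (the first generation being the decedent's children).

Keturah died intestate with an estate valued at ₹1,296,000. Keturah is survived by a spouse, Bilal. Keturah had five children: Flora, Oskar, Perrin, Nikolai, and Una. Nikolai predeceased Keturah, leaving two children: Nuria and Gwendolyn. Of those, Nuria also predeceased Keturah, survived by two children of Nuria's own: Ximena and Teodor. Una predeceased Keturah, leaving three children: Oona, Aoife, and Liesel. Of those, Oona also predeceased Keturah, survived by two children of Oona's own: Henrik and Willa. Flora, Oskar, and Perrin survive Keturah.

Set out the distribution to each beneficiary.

The spouse counts as an additional share at the children's level, so there are 6 primary shares of ₹216,000. Bilal takes one such share (₹216,000).
The children's combined portion (₹1,080,000) is divided into 5 shares of ₹216,000: Flora, Oskar, and Perrin each take ₹216,000; Nikolai's ₹216,000 share passes to Nikolai's issue; Una's ₹216,000 share passes to Una's issue.
Nikolai's share (₹216,000) is divided into 2 shares of ₹108,000: Gwendolyn takes ₹108,000; Nuria's ₹108,000 share passes to Nuria's issue.
Nuria's share (₹108,000) is divided into 2 shares of ₹54,000: Ximena and Teodor each take ₹54,000.
Una's share (₹216,000) is divided into 3 shares of ₹72,000: Aoife and Liesel each take ₹72,000; Oona's ₹72,000 share passes to Oona's issue.
Oona's share (₹72,000) is divided into 2 shares of ₹36,000: Henrik and Willa each take ₹36,000.

Bilal: ₹216,000; Flora: ₹216,000; Oskar: ₹216,000; Perrin: ₹216,000; Ximena: ₹54,000; Teodor: ₹54,000; Gwendolyn: ₹108,000; Henrik: ₹36,000; Willa: ₹36,000; Aoife: ₹72,000; Liesel: ₹72,000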